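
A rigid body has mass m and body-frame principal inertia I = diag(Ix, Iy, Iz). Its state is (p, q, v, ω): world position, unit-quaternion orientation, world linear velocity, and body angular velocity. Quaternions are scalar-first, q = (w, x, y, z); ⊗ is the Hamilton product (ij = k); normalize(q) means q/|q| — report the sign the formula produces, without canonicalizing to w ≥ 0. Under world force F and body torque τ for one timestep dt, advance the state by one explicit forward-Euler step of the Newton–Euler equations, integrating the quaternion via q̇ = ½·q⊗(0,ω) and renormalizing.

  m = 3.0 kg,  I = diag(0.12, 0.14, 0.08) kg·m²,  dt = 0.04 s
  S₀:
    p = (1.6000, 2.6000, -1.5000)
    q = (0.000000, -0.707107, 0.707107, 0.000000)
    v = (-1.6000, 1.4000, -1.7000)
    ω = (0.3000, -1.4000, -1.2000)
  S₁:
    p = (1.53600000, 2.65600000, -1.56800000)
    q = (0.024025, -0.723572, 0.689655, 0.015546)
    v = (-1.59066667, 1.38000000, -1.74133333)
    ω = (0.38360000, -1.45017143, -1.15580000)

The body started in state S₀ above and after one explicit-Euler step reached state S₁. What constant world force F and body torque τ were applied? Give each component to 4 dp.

F = (0.7000, -1.5000, -3.1000)
τ = (0.1500, -0.1900, 0.0800)

velocity change Δv = (0.00933333, -0.02000000, -0.04133333)
applied force F = (0.7000, -1.5000, -3.1000)
Δω = ω₁−ω₀ = (0.08360000, -0.05017143, 0.04420000)
applied torque τ = (0.1500, -0.1900, 0.0800)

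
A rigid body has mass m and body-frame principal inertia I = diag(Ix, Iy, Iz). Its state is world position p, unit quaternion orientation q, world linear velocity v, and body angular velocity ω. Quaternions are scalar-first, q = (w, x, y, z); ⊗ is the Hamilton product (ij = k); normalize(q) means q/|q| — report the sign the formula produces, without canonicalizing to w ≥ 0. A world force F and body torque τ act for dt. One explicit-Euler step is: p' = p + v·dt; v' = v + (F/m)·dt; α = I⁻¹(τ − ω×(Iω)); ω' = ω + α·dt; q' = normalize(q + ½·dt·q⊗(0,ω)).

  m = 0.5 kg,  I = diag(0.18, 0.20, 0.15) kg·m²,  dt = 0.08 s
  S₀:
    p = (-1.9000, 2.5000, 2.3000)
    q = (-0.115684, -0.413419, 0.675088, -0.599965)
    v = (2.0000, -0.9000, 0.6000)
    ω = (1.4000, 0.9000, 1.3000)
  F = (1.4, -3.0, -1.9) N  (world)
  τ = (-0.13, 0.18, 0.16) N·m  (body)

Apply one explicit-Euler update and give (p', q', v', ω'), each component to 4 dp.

p' = (-1.7400, 2.4280, 2.3480)
q' = (-0.0853, -0.3619, 0.6565, -0.6563)
v' = (2.2240, -1.3800, 0.2960)
ω' = (1.3682, 0.9502, 1.3719)

ω×(Iω) gyroscopic = (-0.0585, 0.0546, 0.0252)
(τ − ω×Iω)/I = (-0.3972, 0.6270, 0.8987)
ω' = ω + α·dt = (1.3682, 0.9502, 1.3719)
q⊗(0,ω) = (0.7511619, 1.2556253, -0.4066219, -1.4675895)
updated quaternion q' = (-0.0853, -0.3619, 0.6565, -0.6563)
new position p' = (-1.7400, 2.4280, 2.3480)
new velocity v' = (2.2240, -1.3800, 0.2960)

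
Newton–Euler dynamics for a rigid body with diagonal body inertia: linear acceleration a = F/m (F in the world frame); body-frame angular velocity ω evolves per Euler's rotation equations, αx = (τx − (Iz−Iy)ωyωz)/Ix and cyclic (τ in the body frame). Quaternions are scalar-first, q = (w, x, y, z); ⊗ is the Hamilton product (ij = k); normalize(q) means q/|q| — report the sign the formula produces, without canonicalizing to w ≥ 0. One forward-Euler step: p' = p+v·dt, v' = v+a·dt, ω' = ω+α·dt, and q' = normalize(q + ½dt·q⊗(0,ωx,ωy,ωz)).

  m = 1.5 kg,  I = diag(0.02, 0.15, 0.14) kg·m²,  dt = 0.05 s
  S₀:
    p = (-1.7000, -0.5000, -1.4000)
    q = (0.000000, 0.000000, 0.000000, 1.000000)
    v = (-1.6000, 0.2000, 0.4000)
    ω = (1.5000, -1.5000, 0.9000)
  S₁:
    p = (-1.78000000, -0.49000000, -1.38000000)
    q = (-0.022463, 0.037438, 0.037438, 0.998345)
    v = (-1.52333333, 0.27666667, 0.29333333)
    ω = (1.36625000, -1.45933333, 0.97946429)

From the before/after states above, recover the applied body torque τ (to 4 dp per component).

τ = (-0.0400, -0.0400, -0.0700)

Δω = ω₁−ω₀ = (-0.13375000, 0.04066667, 0.07946429)
precession coupling = (0.0135, -0.1620, -0.2925)
τ = I·(Δω/dt) + ω₀×(Iω₀) = (-0.0400, -0.0400, -0.0700)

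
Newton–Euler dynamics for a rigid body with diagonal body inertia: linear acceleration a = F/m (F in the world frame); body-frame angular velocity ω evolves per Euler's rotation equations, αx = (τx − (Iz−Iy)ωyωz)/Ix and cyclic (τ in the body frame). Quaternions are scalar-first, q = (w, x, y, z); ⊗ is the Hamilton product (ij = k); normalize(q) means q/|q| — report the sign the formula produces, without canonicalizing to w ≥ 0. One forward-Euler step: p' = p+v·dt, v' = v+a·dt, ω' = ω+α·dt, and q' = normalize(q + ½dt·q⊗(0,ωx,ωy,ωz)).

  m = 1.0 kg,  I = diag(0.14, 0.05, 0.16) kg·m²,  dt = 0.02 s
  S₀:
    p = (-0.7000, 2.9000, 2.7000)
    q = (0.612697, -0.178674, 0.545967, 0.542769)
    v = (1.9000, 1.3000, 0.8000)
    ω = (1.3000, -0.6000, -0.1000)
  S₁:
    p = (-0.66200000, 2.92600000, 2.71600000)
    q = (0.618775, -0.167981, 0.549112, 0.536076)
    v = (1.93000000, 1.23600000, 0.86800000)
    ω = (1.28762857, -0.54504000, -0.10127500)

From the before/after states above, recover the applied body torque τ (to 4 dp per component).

ω₁ − ω₀ = (-0.01237143, 0.05496000, -0.00127500)
ω₀×(Iω₀) = (0.0066, 0.0026, 0.0702)
applied torque τ = (-0.0800, 0.1400, 0.0600)

τ = (-0.0800, 0.1400, 0.0600)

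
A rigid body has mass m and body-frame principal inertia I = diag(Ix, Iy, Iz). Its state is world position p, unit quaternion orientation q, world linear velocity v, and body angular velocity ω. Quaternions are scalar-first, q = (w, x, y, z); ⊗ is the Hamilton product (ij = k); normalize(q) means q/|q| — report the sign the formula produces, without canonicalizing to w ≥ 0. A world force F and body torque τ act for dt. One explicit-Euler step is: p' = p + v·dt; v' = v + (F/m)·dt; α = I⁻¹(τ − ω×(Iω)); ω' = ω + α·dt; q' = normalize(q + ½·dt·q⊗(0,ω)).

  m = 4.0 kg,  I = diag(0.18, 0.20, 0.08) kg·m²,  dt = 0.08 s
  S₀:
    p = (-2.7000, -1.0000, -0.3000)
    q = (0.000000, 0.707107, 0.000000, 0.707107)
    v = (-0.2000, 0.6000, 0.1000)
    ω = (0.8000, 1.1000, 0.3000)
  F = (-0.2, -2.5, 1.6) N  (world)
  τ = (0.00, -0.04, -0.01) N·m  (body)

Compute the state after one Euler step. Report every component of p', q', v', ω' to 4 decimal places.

p' = (-2.7160, -0.9520, -0.2920)
q' = (-0.0311, 0.6749, 0.0141, 0.7371)
v' = (-0.2040, 0.5500, 0.1320)
ω' = (0.8176, 1.0744, 0.2724)

precession coupling ω×(Iω) = (-0.0396, 0.0240, 0.0176)
(τ − ω×Iω)/I = (0.2200, -0.3200, -0.3450)
new body rate ω' = (0.8176, 1.0744, 0.2724)
Hamilton product q⊗(0,ω) = (-0.7778177, -0.7778177, 0.3535535, 0.7778177)
updated quaternion q' = (-0.0311, 0.6749, 0.0141, 0.7371)
linear accel F/m = (-0.0500, -0.6250, 0.4000)
p' = p + v·dt = (-2.7160, -0.9520, -0.2920)
v + (F/m)dt = (-0.2040, 0.5500, 0.1320)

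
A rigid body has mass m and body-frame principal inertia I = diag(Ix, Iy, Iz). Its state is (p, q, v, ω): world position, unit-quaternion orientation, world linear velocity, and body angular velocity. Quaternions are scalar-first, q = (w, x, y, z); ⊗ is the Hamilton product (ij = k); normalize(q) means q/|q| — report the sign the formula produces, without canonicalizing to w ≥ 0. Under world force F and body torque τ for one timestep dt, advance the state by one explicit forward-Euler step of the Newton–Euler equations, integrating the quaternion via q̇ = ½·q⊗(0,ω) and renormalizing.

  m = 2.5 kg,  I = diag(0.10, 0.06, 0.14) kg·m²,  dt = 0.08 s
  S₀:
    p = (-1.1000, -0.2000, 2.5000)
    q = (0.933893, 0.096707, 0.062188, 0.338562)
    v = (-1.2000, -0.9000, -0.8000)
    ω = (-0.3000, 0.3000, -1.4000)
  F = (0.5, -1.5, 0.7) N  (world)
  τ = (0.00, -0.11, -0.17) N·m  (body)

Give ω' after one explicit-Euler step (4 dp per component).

(τ − ω×Iω)/I = (0.3360, -1.5533, -1.2400)
ω + α·dt = (-0.2731, 0.1757, -1.4992)

ω' = (-0.2731, 0.1757, -1.4992)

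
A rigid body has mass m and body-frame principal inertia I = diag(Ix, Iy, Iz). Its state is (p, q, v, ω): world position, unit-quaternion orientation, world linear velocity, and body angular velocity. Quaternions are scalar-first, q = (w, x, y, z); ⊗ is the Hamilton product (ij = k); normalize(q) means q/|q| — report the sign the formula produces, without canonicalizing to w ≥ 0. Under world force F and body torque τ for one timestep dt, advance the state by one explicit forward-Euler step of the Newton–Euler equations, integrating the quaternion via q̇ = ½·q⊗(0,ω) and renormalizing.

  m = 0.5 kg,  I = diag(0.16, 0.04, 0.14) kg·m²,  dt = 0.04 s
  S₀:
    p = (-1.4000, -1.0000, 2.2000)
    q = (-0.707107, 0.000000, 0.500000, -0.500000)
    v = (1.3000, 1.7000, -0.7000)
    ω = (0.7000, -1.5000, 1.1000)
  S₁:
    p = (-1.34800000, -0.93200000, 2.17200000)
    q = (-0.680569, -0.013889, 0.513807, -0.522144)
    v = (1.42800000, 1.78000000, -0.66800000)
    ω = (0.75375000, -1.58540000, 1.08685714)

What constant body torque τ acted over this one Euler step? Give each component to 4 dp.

rate change Δω = (0.05375000, -0.08540000, -0.01314286)
applied torque τ = (0.0500, -0.0700, 0.0800)

τ = (0.0500, -0.0700, 0.0800)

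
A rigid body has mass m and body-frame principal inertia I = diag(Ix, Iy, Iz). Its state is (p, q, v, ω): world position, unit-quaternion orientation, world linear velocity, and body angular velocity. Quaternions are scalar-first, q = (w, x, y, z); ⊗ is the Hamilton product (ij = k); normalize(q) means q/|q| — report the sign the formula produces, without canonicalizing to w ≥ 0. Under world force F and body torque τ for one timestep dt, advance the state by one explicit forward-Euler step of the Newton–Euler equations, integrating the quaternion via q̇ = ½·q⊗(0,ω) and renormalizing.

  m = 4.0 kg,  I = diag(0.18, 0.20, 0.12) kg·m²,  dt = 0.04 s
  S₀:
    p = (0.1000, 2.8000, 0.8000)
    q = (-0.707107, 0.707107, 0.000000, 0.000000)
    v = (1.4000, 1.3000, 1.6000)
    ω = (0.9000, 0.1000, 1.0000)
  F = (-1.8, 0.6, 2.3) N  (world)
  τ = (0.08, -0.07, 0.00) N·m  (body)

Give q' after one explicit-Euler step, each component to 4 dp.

2q̇ = q⊗(0,ω) = (-0.6363963, -0.6363963, -0.7778177, -0.6363963)
q + ½dt·q⊗(0,ω), renormalized = (-0.7196, 0.6941, -0.0156, -0.0127)

q' = (-0.7196, 0.6941, -0.0156, -0.0127)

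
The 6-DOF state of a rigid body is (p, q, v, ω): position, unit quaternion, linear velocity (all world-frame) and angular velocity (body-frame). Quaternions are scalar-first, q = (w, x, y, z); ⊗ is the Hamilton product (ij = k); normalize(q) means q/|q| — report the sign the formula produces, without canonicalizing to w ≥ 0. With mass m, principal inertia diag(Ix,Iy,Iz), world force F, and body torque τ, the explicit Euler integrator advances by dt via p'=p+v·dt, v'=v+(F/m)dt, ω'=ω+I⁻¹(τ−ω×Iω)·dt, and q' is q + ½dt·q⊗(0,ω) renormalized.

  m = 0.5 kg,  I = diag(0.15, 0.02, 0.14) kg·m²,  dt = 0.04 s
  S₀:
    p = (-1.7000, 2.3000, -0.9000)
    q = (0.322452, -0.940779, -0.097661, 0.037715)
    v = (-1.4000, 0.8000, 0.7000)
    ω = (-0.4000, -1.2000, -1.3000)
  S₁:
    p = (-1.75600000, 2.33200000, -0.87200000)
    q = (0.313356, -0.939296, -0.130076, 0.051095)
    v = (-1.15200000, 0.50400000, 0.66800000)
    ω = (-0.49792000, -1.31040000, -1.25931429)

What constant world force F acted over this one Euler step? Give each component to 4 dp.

Δv = v₁−v₀ = (0.24800000, -0.29600000, -0.03200000)
m·(v₁−v₀)/dt = (3.1000, -3.7000, -0.4000)

F = (3.1000, -3.7000, -0.4000)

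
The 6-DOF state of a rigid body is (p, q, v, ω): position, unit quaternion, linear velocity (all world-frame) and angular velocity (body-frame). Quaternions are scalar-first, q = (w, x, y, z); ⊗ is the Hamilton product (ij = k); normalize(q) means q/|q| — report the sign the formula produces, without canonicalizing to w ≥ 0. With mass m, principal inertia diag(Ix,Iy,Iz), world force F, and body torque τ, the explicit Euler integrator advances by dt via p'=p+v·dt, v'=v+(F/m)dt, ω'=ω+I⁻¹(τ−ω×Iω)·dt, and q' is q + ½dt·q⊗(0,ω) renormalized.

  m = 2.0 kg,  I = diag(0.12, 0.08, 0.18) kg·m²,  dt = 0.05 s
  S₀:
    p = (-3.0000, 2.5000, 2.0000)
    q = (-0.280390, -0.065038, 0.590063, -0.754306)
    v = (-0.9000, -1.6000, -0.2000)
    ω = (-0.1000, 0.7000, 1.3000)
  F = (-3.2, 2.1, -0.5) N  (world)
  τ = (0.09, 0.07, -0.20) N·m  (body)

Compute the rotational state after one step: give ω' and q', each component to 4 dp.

ω' = (-0.1004, 0.7389, 1.2437)
q' = (-0.2662, -0.0319, 0.5888, -0.7626)

(τ − ω×Iω)/I = (-0.0083, 0.7775, -1.1267)
ω + α·dt = (-0.1004, 0.7389, 1.2437)
q⊗(0,ω) = (0.5610499, 1.3231351, -0.0362930, -0.3510273)
q' = normalize(q + ½dt·q⊗(0,ω)) = (-0.2662, -0.0319, 0.5888, -0.7626)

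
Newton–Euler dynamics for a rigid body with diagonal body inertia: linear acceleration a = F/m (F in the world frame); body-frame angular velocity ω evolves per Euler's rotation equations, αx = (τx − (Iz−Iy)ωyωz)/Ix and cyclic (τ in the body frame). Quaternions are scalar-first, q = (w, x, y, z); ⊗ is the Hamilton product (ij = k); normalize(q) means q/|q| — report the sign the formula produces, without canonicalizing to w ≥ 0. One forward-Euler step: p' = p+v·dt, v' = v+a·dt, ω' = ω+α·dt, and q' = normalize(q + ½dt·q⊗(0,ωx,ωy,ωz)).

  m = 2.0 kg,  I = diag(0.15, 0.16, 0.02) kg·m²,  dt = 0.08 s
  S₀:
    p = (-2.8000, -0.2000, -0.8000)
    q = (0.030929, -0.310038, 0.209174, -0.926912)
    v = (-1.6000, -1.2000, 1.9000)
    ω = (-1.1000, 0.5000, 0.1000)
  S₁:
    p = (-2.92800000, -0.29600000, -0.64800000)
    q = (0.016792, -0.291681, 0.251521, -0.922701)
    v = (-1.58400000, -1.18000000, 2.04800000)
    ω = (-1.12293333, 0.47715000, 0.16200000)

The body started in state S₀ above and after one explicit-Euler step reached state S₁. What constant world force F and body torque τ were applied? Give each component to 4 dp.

F = (0.4000, 0.5000, 3.7000)
τ = (-0.0500, -0.0600, 0.0100)

Δv = v₁−v₀ = (0.01600000, 0.02000000, 0.14800000)
m·(v₁−v₀)/dt = (0.4000, 0.5000, 3.7000)
Δω = ω₁−ω₀ = (-0.02293333, -0.02285000, 0.06200000)
precession coupling = (-0.0070, -0.0143, -0.0055)
I·α + gyro = (-0.0500, -0.0600, 0.0100)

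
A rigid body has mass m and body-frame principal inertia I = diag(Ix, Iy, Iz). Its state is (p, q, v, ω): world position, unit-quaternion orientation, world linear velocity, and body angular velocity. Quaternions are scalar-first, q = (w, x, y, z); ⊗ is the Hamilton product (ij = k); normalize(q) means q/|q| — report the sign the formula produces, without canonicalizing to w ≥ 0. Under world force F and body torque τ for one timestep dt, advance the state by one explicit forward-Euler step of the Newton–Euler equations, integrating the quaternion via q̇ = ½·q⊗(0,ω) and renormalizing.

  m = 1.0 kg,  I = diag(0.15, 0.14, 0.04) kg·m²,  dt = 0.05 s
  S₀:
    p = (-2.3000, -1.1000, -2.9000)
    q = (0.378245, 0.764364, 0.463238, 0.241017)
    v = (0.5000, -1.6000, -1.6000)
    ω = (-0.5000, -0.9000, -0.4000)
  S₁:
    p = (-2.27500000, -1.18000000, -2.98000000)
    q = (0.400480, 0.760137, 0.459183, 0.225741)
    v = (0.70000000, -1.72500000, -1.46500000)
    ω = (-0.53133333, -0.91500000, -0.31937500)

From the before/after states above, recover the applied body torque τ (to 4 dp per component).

rate change Δω = (-0.03133333, -0.01500000, 0.08062500)
precession coupling = (-0.0360, 0.0220, -0.0045)
τ = I·(Δω/dt) + ω₀×(Iω₀) = (-0.1300, -0.0200, 0.0600)

τ = (-0.1300, -0.0200, 0.0600)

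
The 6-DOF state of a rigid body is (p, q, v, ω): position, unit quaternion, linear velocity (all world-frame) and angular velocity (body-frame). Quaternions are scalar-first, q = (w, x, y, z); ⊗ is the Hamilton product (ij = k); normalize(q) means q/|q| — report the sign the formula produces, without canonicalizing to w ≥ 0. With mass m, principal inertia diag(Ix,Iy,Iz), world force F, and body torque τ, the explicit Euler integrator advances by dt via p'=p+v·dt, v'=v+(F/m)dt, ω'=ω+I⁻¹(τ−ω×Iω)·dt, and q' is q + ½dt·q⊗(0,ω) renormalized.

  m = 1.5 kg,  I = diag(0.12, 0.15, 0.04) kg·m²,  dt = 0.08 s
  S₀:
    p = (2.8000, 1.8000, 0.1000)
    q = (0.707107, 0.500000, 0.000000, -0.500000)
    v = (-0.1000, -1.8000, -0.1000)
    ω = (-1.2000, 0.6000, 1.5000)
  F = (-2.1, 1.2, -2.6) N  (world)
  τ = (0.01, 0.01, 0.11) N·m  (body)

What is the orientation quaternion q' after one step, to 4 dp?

q' = (0.7587, 0.4765, 0.0109, -0.4441)

q⊗(0,ω) = (1.3500000, -0.5485284, 0.2742642, 1.3606605)
q' = normalize(q + ½dt·q⊗(0,ω)) = (0.7587, 0.4765, 0.0109, -0.4441)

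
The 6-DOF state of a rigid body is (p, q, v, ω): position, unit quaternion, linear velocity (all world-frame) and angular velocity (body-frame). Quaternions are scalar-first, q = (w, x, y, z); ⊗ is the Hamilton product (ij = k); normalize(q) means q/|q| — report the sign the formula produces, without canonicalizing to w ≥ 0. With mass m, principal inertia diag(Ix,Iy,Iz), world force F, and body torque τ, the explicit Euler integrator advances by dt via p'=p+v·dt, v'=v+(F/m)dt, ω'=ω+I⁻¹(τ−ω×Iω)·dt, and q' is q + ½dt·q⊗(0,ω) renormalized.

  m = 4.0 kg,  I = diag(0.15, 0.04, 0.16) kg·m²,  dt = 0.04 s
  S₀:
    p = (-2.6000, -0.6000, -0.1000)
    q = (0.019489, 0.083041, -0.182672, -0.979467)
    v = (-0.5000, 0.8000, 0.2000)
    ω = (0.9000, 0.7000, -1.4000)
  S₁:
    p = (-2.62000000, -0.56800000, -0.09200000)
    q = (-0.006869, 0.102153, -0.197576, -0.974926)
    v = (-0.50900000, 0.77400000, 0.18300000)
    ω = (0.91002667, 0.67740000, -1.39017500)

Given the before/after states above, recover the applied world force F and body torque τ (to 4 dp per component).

ω₁ − ω₀ = (0.01002667, -0.02260000, 0.00982500)
applied torque τ = (-0.0800, -0.0100, -0.0300)
velocity change Δv = (-0.00900000, -0.02600000, -0.01700000)
m·(v₁−v₀)/dt = (-0.9000, -2.6000, -1.7000)

F = (-0.9000, -2.6000, -1.7000)
τ = (-0.0800, -0.0100, -0.0300)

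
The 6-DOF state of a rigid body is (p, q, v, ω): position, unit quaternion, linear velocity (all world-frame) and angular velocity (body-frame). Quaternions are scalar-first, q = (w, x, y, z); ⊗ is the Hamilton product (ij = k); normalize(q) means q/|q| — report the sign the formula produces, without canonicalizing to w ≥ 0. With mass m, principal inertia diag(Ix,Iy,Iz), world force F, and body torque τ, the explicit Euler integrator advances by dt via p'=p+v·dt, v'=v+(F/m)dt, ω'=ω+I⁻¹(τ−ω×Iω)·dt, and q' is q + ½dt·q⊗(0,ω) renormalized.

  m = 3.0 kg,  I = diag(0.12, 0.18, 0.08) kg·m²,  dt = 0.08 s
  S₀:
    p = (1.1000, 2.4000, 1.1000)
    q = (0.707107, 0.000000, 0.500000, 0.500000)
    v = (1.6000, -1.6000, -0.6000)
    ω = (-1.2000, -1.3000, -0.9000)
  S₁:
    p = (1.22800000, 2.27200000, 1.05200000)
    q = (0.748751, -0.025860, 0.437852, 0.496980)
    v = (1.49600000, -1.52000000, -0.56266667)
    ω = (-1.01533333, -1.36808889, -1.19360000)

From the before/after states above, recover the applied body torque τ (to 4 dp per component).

τ = (0.1600, -0.1100, -0.2000)

Δω = ω₁−ω₀ = (0.18466667, -0.06808889, -0.29360000)
gyro term ω₀×Iω₀ = (-0.1170, 0.0432, 0.0936)
τ = I·(Δω/dt) + ω₀×(Iω₀) = (0.1600, -0.1100, -0.2000)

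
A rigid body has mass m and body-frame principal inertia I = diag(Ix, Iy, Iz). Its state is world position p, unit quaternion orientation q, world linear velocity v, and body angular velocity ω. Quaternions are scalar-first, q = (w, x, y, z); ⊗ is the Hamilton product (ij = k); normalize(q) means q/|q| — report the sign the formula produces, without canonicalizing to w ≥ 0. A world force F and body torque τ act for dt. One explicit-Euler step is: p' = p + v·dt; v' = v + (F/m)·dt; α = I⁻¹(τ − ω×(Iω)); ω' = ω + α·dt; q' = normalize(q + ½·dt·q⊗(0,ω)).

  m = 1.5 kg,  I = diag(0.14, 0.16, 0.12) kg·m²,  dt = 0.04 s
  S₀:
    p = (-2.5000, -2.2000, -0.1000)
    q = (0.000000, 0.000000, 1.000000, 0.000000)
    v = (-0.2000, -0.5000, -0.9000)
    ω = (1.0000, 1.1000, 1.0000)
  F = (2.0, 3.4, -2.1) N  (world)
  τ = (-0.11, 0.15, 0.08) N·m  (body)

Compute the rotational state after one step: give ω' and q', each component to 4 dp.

gyro term ω×Iω = (-0.0440, 0.0200, 0.0220)
angular accel α = (-0.4714, 0.8125, 0.4833)
ω + α·dt = (0.9811, 1.1325, 1.0193)
2q̇ = q⊗(0,ω) = (-1.1000000, 1.0000000, 0.0000000, -1.0000000)
q' = normalize(q + ½dt·q⊗(0,ω)) = (-0.0220, 0.0200, 0.9994, -0.0200)

ω' = (0.9811, 1.1325, 1.0193)
q' = (-0.0220, 0.0200, 0.9994, -0.0200)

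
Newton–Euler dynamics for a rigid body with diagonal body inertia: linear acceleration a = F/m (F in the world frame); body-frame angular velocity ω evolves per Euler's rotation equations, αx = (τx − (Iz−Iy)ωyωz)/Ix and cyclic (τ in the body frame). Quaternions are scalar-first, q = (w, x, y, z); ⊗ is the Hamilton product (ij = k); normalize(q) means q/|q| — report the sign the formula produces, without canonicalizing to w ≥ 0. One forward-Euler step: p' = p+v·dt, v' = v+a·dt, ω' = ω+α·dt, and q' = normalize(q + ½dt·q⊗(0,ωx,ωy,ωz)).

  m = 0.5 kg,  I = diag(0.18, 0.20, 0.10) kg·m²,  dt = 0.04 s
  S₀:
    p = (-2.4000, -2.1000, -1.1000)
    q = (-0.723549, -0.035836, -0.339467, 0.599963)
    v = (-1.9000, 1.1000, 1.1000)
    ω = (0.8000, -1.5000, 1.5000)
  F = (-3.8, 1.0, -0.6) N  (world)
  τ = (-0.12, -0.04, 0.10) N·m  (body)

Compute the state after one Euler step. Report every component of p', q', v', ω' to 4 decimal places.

p' = (-2.4760, -2.0560, -1.0560)
q' = (-0.7504, -0.0396, -0.3068, 0.5842)
v' = (-2.2040, 1.1800, 1.0520)
ω' = (0.7233, -1.5272, 1.5496)

a = (-7.6000, 2.0000, -1.2000)
p + v·dt = (-2.4760, -2.0560, -1.0560)
v + (F/m)dt = (-2.2040, 1.1800, 1.0520)
gyro term ω×Iω = (0.2250, 0.0960, -0.0240)
α = I⁻¹(τ − ω×Iω) = (-1.9167, -0.6800, 1.2400)
ω + α·dt = (0.7233, -1.5272, 1.5496)
Hamilton product q⊗(0,ω) = (-1.3804762, -0.1880952, 1.6190479, -0.7599959)
q + ½dt·q⊗(0,ω), renormalized = (-0.7504, -0.0396, -0.3068, 0.5842)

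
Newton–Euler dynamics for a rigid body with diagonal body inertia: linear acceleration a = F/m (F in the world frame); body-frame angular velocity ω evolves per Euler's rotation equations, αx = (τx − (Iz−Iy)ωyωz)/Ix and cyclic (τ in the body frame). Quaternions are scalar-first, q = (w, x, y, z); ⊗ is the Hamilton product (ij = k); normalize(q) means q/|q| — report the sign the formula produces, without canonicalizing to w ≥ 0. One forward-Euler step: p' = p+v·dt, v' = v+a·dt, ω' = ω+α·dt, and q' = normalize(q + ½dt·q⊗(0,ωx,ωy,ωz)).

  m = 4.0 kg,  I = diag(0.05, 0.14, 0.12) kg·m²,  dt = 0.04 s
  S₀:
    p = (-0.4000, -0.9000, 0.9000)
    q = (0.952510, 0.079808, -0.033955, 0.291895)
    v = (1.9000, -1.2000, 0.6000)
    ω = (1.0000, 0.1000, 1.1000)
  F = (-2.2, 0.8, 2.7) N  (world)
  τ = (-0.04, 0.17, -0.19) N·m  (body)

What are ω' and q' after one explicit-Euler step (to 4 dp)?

ω×(Iω) gyroscopic = (-0.0022, -0.0770, 0.0090)
angular accel α = (-0.7560, 1.7643, -1.6583)
ω' = ω + α·dt = (0.9698, 0.1706, 1.0337)
Hamilton product q⊗(0,ω) = (-0.3974970, 0.8859700, 0.2993572, 1.0896968)
updated quaternion q' = (0.9441, 0.0975, -0.0280, 0.3135)

ω' = (0.9698, 0.1706, 1.0337)
q' = (0.9441, 0.0975, -0.0280, 0.3135)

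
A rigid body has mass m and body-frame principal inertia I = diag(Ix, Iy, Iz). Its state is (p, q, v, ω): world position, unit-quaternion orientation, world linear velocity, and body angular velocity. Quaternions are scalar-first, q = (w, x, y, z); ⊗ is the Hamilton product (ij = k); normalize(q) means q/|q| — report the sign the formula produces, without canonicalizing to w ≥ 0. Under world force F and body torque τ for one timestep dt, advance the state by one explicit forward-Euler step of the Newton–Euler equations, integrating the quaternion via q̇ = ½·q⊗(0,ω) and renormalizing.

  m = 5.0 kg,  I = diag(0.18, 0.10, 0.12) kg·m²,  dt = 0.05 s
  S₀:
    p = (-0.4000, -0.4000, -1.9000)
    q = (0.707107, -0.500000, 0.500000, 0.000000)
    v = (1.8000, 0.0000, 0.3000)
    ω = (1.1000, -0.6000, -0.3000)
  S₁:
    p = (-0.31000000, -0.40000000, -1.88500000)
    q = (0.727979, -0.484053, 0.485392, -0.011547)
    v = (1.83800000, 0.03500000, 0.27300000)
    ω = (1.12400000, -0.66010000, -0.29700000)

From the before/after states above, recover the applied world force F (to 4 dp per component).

Δv = v₁−v₀ = (0.03800000, 0.03500000, -0.02700000)
applied force F = (3.8000, 3.5000, -2.7000)

F = (3.8000, 3.5000, -2.7000)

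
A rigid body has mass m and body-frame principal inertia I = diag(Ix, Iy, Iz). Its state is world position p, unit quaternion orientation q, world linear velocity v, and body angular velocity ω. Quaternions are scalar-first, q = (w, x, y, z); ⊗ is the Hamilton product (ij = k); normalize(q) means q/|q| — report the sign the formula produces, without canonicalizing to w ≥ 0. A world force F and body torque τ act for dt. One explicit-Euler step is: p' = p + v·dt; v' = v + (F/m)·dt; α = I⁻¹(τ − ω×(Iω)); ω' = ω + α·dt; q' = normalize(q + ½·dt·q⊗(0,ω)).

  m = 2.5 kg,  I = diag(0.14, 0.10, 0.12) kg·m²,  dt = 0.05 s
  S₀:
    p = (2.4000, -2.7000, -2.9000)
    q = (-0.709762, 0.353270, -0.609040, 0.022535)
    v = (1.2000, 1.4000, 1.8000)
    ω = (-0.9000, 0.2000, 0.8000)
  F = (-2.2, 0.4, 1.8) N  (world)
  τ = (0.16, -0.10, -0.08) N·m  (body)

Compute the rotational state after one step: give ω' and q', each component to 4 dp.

angular accel α = (1.1200, -0.8560, -0.7267)
new body rate ω' = (-0.8440, 0.1572, 0.7637)
Hamilton product q⊗(0,ω) = (0.4217230, 0.1470468, -0.4448499, -1.0452916)
q + ½dt·q⊗(0,ω), renormalized = (-0.6989, 0.3568, -0.6199, -0.0036)

ω' = (-0.8440, 0.1572, 0.7637)
q' = (-0.6989, 0.3568, -0.6199, -0.0036)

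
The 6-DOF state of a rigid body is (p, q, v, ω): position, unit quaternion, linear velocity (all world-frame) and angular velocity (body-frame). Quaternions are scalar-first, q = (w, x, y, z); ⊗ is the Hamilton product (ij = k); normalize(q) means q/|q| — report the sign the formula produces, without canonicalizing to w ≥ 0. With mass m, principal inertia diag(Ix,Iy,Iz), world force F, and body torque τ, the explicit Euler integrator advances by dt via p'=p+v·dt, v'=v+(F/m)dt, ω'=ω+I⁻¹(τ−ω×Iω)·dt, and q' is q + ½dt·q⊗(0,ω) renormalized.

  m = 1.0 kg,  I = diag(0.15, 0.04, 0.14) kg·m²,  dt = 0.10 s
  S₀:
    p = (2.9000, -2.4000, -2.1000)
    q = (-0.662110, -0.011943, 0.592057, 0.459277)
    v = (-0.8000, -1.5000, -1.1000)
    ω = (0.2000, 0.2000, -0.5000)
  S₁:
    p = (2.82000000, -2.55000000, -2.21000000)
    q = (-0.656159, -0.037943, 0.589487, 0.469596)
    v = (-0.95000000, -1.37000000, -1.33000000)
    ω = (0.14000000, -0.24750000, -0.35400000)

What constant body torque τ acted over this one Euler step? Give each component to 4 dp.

ω₁ − ω₀ = (-0.06000000, -0.44750000, 0.14600000)
ω₀×(Iω₀) = (-0.0100, -0.0010, -0.0044)
τ = I·(Δω/dt) + ω₀×(Iω₀) = (-0.1000, -0.1800, 0.2000)

τ = (-0.1000, -0.1800, 0.2000)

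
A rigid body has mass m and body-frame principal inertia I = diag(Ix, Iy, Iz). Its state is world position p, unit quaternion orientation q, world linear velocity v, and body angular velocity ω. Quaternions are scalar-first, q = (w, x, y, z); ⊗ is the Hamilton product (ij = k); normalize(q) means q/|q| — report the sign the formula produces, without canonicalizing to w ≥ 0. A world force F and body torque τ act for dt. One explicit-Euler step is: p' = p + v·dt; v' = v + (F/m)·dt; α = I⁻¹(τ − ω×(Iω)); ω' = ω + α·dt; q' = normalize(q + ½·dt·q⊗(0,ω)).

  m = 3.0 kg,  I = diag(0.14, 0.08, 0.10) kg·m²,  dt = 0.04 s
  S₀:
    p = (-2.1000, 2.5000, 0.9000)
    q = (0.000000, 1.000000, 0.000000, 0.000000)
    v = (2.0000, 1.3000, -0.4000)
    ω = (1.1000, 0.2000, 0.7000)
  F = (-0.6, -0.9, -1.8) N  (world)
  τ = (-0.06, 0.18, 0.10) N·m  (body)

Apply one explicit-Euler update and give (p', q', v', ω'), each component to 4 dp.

ω×(Iω) gyroscopic = (0.0028, 0.0308, -0.0132)
α = I⁻¹(τ − ω×Iω) = (-0.4486, 1.8650, 1.1320)
ω + α·dt = (1.0821, 0.2746, 0.7453)
Hamilton product q⊗(0,ω) = (-1.1000000, 0.0000000, -0.7000000, 0.2000000)
updated quaternion q' = (-0.0220, 0.9997, -0.0140, 0.0040)
a = (-0.2000, -0.3000, -0.6000)
p' = p + v·dt = (-2.0200, 2.5520, 0.8840)
new velocity v' = (1.9920, 1.2880, -0.4240)

p' = (-2.0200, 2.5520, 0.8840)
q' = (-0.0220, 0.9997, -0.0140, 0.0040)
v' = (1.9920, 1.2880, -0.4240)
ω' = (1.0821, 0.2746, 0.7453)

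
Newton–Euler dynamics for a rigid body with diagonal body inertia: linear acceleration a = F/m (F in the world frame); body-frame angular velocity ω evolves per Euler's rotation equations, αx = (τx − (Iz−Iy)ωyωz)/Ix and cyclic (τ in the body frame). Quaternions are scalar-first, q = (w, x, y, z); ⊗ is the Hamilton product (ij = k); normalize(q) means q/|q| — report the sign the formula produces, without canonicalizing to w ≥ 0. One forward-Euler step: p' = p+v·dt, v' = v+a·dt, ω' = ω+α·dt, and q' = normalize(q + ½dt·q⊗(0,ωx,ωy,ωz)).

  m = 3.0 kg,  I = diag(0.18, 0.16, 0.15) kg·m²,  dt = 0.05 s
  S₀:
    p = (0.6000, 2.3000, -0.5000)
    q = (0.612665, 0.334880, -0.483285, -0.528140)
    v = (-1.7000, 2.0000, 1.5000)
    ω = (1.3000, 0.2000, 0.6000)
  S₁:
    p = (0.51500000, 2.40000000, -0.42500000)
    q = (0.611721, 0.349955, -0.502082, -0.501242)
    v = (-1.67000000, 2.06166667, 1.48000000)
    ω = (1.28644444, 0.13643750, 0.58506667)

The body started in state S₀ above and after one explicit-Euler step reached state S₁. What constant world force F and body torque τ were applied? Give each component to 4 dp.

Δω = ω₁−ω₀ = (-0.01355556, -0.06356250, -0.01493333)
I·α + gyro = (-0.0500, -0.1800, -0.0500)
Δv = v₁−v₀ = (0.03000000, 0.06166667, -0.02000000)
applied force F = (1.8000, 3.7000, -1.2000)

F = (1.8000, 3.7000, -1.2000)
τ = (-0.0500, -0.1800, -0.0500)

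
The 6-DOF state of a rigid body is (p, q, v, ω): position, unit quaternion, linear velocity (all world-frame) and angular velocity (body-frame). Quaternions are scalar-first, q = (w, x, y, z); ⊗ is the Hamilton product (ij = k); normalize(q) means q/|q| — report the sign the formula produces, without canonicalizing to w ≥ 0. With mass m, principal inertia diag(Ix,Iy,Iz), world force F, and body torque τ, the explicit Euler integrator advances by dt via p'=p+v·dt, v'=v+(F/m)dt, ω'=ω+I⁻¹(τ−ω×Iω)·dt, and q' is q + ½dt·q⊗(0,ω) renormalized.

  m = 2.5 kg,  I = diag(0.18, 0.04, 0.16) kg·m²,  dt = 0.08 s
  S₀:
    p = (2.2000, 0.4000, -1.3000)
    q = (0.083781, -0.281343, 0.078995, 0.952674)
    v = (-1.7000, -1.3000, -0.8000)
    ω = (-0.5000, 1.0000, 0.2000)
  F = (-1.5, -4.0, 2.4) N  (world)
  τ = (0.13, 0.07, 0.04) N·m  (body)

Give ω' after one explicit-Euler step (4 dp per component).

gyro term ω×Iω = (0.0240, -0.0020, 0.0700)
α = I⁻¹(τ − ω×Iω) = (0.5889, 1.8000, -0.1875)
ω' = ω + α·dt = (-0.4529, 1.1440, 0.1850)

ω' = (-0.4529, 1.1440, 0.1850)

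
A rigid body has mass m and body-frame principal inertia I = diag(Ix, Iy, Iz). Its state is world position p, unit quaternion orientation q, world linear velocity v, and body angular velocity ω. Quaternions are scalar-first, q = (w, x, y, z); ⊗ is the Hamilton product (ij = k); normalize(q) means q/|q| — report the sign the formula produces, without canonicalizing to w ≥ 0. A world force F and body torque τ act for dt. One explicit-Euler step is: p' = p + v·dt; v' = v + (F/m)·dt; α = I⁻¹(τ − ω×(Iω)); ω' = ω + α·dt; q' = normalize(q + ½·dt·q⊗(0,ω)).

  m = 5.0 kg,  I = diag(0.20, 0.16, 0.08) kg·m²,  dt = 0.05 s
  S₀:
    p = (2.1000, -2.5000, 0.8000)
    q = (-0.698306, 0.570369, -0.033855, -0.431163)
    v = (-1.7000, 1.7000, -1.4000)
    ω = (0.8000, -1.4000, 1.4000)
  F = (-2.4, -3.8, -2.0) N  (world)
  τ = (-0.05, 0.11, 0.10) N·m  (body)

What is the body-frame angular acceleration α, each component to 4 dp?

gyro term ω×Iω = (0.1568, 0.1344, 0.0448)
(τ − ω×Iω)/I = (-1.0340, -0.1525, 0.6900)

α = (-1.0340, -0.1525, 0.6900)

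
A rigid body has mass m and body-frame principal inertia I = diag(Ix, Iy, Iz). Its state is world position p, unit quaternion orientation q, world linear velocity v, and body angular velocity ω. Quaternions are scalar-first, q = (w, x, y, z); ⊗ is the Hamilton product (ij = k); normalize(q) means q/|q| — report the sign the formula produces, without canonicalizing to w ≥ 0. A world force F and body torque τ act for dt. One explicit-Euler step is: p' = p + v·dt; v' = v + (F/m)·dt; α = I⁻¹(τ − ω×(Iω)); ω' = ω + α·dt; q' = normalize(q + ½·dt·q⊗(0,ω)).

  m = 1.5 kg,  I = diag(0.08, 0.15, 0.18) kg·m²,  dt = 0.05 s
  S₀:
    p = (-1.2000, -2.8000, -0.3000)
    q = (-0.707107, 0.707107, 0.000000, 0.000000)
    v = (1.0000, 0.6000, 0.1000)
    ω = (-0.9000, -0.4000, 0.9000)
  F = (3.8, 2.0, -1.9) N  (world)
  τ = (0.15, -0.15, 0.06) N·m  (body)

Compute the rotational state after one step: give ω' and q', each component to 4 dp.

gyro term ω×Iω = (-0.0108, 0.0810, 0.0252)
α = I⁻¹(τ − ω×Iω) = (2.0100, -1.5400, 0.1933)
new body rate ω' = (-0.7995, -0.4770, 0.9097)
2q̇ = q⊗(0,ω) = (0.6363963, 0.6363963, -0.3535535, -0.9192391)
updated quaternion q' = (-0.6908, 0.7226, -0.0088, -0.0230)

ω' = (-0.7995, -0.4770, 0.9097)
q' = (-0.6908, 0.7226, -0.0088, -0.0230)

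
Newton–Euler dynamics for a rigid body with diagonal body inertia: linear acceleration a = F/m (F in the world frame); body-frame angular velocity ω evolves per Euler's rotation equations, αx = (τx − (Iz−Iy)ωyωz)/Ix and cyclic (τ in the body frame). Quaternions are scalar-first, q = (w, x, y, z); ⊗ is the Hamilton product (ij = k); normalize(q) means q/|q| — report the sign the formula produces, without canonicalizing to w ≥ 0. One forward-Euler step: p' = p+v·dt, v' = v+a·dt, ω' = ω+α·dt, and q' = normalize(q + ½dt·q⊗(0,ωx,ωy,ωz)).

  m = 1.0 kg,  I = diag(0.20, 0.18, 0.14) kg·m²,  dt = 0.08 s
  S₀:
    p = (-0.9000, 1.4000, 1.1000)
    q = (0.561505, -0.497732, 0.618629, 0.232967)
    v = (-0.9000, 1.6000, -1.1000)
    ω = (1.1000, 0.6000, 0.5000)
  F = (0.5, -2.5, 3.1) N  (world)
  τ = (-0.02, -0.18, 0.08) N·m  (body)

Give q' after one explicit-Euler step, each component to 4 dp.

q⊗(0,ω) = (0.0598443, 0.7871898, 0.8420327, -0.6983786)
updated quaternion q' = (0.5631, -0.4656, 0.6514, 0.2047)

q' = (0.5631, -0.4656, 0.6514, 0.2047)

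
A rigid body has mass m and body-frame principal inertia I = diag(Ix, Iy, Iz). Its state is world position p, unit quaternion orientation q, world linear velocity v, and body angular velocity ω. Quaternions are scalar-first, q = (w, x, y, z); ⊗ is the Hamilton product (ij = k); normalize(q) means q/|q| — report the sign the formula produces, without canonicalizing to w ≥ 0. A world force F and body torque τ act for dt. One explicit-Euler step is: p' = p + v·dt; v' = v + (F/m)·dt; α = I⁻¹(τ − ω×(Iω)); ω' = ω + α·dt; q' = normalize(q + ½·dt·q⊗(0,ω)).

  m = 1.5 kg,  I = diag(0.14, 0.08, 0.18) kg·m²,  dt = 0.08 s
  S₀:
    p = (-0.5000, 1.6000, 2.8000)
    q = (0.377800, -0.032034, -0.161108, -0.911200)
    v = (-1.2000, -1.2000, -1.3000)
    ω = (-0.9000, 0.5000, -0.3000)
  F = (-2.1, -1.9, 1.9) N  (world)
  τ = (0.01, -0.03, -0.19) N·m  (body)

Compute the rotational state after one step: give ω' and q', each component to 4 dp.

gyro term ω×Iω = (-0.0150, -0.0108, 0.0270)
α = I⁻¹(τ − ω×Iω) = (0.1786, -0.2400, -1.2056)
new body rate ω' = (-0.8857, 0.4808, -0.3964)
Hamilton product q⊗(0,ω) = (-0.2216366, 0.1639124, 0.9993698, -0.2743542)
q' = normalize(q + ½dt·q⊗(0,ω)) = (0.3686, -0.0255, -0.1210, -0.9213)

ω' = (-0.8857, 0.4808, -0.3964)
q' = (0.3686, -0.0255, -0.1210, -0.9213)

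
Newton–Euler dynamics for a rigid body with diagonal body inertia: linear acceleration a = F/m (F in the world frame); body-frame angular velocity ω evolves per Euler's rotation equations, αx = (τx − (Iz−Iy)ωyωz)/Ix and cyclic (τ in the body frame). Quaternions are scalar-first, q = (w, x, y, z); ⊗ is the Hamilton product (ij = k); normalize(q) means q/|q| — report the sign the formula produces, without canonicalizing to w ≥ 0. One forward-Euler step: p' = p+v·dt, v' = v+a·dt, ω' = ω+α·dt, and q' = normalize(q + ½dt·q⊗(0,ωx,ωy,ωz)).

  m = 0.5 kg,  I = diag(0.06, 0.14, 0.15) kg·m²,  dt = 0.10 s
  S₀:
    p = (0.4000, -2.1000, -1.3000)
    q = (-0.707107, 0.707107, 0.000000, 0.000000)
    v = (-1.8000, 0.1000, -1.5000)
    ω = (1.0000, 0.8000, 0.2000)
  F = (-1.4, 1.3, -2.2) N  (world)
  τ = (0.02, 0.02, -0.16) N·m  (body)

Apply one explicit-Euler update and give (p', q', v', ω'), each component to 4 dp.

p' = (0.2200, -2.0900, -1.4500)
q' = (-0.7409, 0.6703, -0.0353, 0.0212)
v' = (-2.0800, 0.3600, -1.9400)
ω' = (1.0307, 0.8271, 0.0507)

α = I⁻¹(τ − ω×Iω) = (0.3067, 0.2714, -1.4933)
ω' = ω + α·dt = (1.0307, 0.8271, 0.0507)
2q̇ = q⊗(0,ω) = (-0.7071070, -0.7071070, -0.7071070, 0.4242642)
q' = normalize(q + ½dt·q⊗(0,ω)) = (-0.7409, 0.6703, -0.0353, 0.0212)
a = F/m = (-2.8000, 2.6000, -4.4000)
new position p' = (0.2200, -2.0900, -1.4500)
new velocity v' = (-2.0800, 0.3600, -1.9400)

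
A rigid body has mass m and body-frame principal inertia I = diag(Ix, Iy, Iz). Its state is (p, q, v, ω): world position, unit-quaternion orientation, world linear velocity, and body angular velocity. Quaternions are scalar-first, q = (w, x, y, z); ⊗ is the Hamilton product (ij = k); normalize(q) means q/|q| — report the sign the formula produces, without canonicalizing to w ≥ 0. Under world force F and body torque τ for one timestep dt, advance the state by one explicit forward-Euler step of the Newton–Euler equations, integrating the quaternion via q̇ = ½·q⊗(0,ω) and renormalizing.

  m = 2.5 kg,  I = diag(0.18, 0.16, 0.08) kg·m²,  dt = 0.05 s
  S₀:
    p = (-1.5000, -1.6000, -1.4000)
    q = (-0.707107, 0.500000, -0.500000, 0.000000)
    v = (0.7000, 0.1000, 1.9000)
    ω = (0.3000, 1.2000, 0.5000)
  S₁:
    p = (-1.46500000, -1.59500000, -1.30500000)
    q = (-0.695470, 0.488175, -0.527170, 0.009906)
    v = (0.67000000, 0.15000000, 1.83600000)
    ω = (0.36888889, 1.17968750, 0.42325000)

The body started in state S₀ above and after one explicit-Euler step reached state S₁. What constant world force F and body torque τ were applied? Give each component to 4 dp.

ω₁ − ω₀ = (0.06888889, -0.02031250, -0.07675000)
precession coupling = (-0.0480, 0.0150, -0.0072)
applied torque τ = (0.2000, -0.0500, -0.1300)
Δv = v₁−v₀ = (-0.03000000, 0.05000000, -0.06400000)
F = m·Δv/dt = (-1.5000, 2.5000, -3.2000)

F = (-1.5000, 2.5000, -3.2000)
τ = (0.2000, -0.0500, -0.1300)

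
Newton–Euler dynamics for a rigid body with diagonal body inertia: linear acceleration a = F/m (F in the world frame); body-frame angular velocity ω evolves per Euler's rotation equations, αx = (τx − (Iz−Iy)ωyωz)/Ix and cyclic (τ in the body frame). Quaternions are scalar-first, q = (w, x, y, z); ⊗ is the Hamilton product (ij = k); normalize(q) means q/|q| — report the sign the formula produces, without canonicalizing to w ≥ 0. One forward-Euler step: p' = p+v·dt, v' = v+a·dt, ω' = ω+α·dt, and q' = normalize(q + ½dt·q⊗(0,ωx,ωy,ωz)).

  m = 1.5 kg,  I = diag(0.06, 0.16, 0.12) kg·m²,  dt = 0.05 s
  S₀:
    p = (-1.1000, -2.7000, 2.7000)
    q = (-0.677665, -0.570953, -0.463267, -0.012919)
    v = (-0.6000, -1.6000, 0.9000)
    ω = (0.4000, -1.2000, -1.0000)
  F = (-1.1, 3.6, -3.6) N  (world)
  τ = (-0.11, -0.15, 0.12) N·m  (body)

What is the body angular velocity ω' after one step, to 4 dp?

angular accel α = (-1.0333, -1.0875, 1.4000)
ω + α·dt = (0.3483, -1.2544, -0.9300)

ω' = (0.3483, -1.2544, -0.9300)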